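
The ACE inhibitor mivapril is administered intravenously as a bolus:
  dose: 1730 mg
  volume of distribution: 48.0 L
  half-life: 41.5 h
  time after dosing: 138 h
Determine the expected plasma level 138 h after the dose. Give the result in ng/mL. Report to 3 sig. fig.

3600 ng/mL

C₀ = Dose / Vd = 1730 / 48.0 = 36.04 mg/L
k = ln2 / t½ = 0.693147 / 41.5 = 0.01670 h⁻¹
C = C₀ · e^(−k·t) = 36.04 × e^(−0.01670 × 138)
  = 36.04 × 0.09980 = 3.597 mg/L
Convert: 3.597 mg/L × 1000 = 3597 ng/mL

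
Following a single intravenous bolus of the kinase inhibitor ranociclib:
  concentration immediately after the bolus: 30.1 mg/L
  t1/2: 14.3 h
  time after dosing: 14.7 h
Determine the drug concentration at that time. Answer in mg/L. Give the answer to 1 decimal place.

k = ln2 / t½ = 0.693147 / 14.3 = 0.04847 h⁻¹
C = C₀ · e^(−k·t) = 30.10 × e^(−0.04847 × 14.7)
  = 30.10 × 0.4904 = 14.76 mg/L

14.8 mg/L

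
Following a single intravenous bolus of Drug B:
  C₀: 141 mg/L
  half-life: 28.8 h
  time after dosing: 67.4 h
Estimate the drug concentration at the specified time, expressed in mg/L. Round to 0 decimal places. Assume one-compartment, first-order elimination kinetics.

28 mg/L

k = ln2 / t½ = 0.693147 / 28.8 = 0.02407 h⁻¹
C = C₀ · e^(−k·t) = 141.0 × e^(−0.02407 × 67.4)
  = 141.0 × 0.1974 = 27.83 mg/L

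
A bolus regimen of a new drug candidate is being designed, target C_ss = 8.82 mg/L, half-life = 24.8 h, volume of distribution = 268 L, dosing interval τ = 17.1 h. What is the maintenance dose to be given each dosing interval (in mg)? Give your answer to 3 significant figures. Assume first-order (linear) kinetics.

1130 mg

k = ln2 / t½ = 0.693147 / 24.8 = 0.02795 h⁻¹
CL = k × Vd = 0.02795 × 268 = 7.491 L/h
At steady state, Dose/τ = Css × CL.
Dose = Css × CL × τ = 8.82 × 7.491 × 17.1 = 1130 mg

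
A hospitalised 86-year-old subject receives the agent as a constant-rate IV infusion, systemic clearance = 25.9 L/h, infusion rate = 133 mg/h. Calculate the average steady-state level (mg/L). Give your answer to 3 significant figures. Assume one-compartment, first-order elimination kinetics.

At steady state Css = R₀ / CL = 133 / 25.90 = 5.135 mg/L

5.14 mg/L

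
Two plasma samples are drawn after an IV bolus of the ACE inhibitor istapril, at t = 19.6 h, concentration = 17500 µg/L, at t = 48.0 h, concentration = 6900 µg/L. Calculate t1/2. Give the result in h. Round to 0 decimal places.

21 h

k = ln(C₁/C₂) / (t₂ − t₁) = ln(17500/6900) / (48.0 − 19.6)
  = 0.9307 / 28.40 = 0.03277 h⁻¹
t½ = ln2 / k = 0.693147 / 0.03277 = 21.15 h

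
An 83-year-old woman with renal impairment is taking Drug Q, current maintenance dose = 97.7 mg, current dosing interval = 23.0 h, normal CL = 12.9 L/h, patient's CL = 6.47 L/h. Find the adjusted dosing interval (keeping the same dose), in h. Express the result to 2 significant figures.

46 h

To keep the same average steady-state level, dosing rate must scale with clearance.
CL ratio = 6.47 / 12.9 = 0.5016
New interval (same dose) = 23.0 / 0.5016 = 45.85 h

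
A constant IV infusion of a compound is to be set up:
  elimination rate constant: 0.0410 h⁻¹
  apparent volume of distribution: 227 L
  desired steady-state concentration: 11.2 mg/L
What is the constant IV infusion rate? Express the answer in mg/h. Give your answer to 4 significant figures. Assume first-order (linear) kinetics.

CL = k × Vd = 0.04100 × 227 = 9.307 L/h
At steady state, infusion rate R₀ = Css × CL = 11.2 × 9.307 = 104.2 mg/h

104.2 mg/h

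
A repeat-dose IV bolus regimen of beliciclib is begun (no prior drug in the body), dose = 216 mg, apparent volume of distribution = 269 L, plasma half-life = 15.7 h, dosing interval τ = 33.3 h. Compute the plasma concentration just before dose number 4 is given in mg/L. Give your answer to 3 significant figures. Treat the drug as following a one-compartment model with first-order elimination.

0.237 mg/L

C₀ per dose = Dose / Vd = 216 / 269 = 0.8030 mg/L
k = ln2 / t½ = 0.693147 / 15.7 = 0.04415 h⁻¹
Fraction remaining after one interval: r = e^(−kτ) = e^(−0.04415 × 33.3) = 0.2299
Before dose 4, 3 doses have been given (aged 1τ, 2τ, 3τ).
C_trough = C₀ × (r + r² + … + r^3) = C₀ × r(1−r^3)/(1−r)
        = 0.8030 × 0.2299 × (1 − 0.01215) / (1 − 0.2299) = 0.2368 mg/L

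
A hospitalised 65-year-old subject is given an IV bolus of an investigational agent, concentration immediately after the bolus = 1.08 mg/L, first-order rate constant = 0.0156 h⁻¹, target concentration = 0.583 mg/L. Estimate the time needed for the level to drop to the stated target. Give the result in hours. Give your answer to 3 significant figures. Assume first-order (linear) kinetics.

t = ln(C₀ / C) / k = ln(1.080 / 0.583) / 0.01560
  = ln(1.852) / 0.01560 = 0.6163 / 0.01560 = 39.51 h

39.5 h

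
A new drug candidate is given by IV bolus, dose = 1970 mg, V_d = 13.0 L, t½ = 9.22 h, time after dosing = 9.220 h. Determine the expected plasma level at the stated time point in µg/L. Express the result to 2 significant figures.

76000 µg/L

C₀ = Dose / Vd = 1970 / 13.0 = 151.5 mg/L
k = ln2 / t½ = 0.693147 / 9.22 = 0.07518 h⁻¹
t / t½ = 9.220 / 9.22 = 1 half-lives
C = C₀ × (1/2)^1 = 151.5 × 0.5000 = 75.75 mg/L
Convert: 75.75 mg/L × 1000 = 75750 µg/L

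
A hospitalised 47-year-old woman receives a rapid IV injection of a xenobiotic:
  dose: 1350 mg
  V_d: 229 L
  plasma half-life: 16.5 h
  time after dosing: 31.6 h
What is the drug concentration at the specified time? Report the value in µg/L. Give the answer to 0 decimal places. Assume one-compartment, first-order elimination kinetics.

C₀ = Dose / Vd = 1350 / 229 = 5.895 mg/L
k = ln2 / t½ = 0.693147 / 16.5 = 0.04201 h⁻¹
C = C₀ · e^(−k·t) = 5.895 × e^(−0.04201 × 31.6)
  = 5.895 × 0.2651 = 1.563 mg/L
Convert: 1.563 mg/L × 1000 = 1563 µg/L

1563 µg/L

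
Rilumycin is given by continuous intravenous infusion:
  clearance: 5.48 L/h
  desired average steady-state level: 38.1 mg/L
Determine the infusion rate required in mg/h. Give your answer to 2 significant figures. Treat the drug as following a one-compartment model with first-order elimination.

At steady state, infusion rate R₀ = Css × CL = 38.1 × 5.480 = 208.8 mg/h

210 mg/h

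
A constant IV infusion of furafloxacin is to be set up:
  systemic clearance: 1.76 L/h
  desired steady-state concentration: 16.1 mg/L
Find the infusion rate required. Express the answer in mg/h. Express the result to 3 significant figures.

28.3 mg/h

At steady state, infusion rate R₀ = Css × CL = 16.1 × 1.760 = 28.34 mg/h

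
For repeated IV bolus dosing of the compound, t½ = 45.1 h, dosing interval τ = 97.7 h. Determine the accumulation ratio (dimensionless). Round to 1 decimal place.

k = ln2 / t½ = 0.693147 / 45.1 = 0.01537 h⁻¹
e^(−kτ) = e^(−0.01537 × 97.7) = 0.2228
Accumulation ratio R = 1 / (1 − e^(−kτ)) = 1 / (1 − 0.2228) = 1.287

1.3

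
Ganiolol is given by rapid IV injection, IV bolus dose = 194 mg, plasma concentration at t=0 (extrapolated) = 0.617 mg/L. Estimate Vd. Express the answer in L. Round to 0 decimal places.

Vd = Dose / C₀ = 194.0 / 0.617 = 314.4 L

314 L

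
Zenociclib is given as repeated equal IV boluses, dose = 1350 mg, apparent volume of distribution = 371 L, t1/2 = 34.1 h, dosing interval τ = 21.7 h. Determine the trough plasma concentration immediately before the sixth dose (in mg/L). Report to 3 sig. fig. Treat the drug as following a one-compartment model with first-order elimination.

5.84 mg/L

C₀ per dose = Dose / Vd = 1350 / 371 = 3.639 mg/L
k = ln2 / t½ = 0.693147 / 34.1 = 0.02033 h⁻¹
Fraction remaining after one interval: r = e^(−kτ) = e^(−0.02033 × 21.7) = 0.6433
Before dose 6, 5 doses have been given (aged 1τ, 2τ, 3τ, 4τ, 5τ).
C_trough = C₀ × (r + r² + … + r^5) = C₀ × r(1−r^5)/(1−r)
        = 3.639 × 0.6433 × (1 − 0.1102) / (1 − 0.6433) = 5.840 mg/L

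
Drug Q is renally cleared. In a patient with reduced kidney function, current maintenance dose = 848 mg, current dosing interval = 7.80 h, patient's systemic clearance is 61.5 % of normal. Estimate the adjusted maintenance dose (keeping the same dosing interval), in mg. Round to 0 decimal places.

To keep the same average steady-state level, dosing rate must scale with clearance.
CL ratio = 61.5 / 100 = 0.6150
New dose (same interval) = 848 × 0.6150 = 521.5 mg

522 mg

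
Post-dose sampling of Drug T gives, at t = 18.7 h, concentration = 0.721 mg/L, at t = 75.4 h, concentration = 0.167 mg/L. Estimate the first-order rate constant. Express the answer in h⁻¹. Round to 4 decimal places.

k = ln(C₁/C₂) / (t₂ − t₁) = ln(0.721/0.167) / (75.4 − 18.7)
  = 1.463 / 56.70 = 0.02580 h⁻¹

0.0258 h⁻¹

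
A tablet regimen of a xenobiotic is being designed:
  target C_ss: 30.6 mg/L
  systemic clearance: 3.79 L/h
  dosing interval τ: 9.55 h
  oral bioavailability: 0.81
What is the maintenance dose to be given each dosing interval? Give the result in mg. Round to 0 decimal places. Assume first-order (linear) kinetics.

1367 mg

At steady state, F × (Dose/τ) = Css × CL.
Dose = Css × CL × τ / F = 30.6 × 3.790 × 9.55 / 0.81 = 1367 mg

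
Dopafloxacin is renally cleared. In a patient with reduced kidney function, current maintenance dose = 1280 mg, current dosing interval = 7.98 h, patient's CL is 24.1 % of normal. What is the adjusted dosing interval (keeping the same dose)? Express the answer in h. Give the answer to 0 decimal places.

33 h

To keep the same average steady-state level, dosing rate must scale with clearance.
CL ratio = 24.1 / 100 = 0.2410
New interval (same dose) = 7.98 / 0.2410 = 33.11 h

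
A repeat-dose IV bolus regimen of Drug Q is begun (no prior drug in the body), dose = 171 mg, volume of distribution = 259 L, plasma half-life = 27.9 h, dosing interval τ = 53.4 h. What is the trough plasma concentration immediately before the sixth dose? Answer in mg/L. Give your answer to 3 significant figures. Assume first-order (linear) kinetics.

C₀ per dose = Dose / Vd = 171 / 259 = 0.6602 mg/L
k = ln2 / t½ = 0.693147 / 27.9 = 0.02484 h⁻¹
Fraction remaining after one interval: r = e^(−kτ) = e^(−0.02484 × 53.4) = 0.2654
Before dose 6, 5 doses have been given (aged 1τ, 2τ, 3τ, 4τ, 5τ).
C_trough = C₀ × (r + r² + … + r^5) = C₀ × r(1−r^5)/(1−r)
        = 0.6602 × 0.2654 × (1 − 0.001317) / (1 − 0.2654) = 0.2382 mg/L

0.238 mg/L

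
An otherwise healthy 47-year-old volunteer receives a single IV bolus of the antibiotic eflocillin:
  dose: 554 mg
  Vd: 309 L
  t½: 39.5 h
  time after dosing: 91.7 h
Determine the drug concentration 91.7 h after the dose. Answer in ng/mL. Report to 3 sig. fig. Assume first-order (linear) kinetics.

359 ng/mL

C₀ = Dose / Vd = 554.0 / 309 = 1.793 mg/L
k = ln2 / t½ = 0.693147 / 39.5 = 0.01755 h⁻¹
C = C₀ · e^(−k·t) = 1.793 × e^(−0.01755 × 91.7)
  = 1.793 × 0.2000 = 0.3586 mg/L
Convert: 0.3586 mg/L × 1000 = 358.6 ng/mL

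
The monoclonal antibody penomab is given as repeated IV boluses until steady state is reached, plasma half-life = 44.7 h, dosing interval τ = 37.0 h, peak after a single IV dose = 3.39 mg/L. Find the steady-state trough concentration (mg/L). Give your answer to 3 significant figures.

k = ln2 / t½ = 0.693147 / 44.7 = 0.01551 h⁻¹
e^(−kτ) = e^(−0.01551 × 37.0) = 0.5633
Accumulation ratio R = 1 / (1 − e^(−kτ)) = 1 / (1 − 0.5633) = 2.290
Steady-state trough = C₀ × R × e^(−kτ) = 3.39 × 2.290 × 0.5633 = 4.373 mg/L

4.37 mg/L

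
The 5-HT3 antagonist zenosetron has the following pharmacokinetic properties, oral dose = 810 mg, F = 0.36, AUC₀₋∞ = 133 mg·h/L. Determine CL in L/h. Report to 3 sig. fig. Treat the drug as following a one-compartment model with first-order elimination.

2.19 L/h

CL = F·Dose / AUC = 0.36 × 810 / 133 = 2.192 L/h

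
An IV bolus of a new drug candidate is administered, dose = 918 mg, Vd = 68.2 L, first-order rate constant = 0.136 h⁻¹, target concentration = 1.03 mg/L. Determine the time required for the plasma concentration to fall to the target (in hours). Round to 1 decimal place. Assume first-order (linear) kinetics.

18.9 h

C₀ = Dose / Vd = 918.0 / 68.2 = 13.46 mg/L
t = ln(C₀ / C) / k = ln(13.46 / 1.03) / 0.1360
  = ln(13.07) / 0.1360 = 2.570 / 0.1360 = 18.90 h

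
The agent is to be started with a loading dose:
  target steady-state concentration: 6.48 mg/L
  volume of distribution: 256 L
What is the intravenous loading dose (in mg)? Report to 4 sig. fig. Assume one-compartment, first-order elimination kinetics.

LD = Css × Vd = 6.48 × 256 = 1659 mg

1659 mg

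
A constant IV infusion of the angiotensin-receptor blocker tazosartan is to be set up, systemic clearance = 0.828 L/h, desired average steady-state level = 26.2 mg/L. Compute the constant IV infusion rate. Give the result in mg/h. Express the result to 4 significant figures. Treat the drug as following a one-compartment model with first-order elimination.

At steady state, infusion rate R₀ = Css × CL = 26.2 × 0.8280 = 21.69 mg/h

21.69 mg/h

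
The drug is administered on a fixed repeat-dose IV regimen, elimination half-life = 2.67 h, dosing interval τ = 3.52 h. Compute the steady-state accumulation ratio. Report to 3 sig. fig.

k = ln2 / t½ = 0.693147 / 2.67 = 0.2596 h⁻¹
e^(−kτ) = e^(−0.2596 × 3.52) = 0.4010
Accumulation ratio R = 1 / (1 − e^(−kτ)) = 1 / (1 − 0.4010) = 1.669

1.67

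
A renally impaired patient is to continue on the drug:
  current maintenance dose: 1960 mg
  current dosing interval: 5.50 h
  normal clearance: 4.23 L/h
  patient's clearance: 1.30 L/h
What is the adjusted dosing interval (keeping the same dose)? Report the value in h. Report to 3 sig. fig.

17.9 h

To keep the same average steady-state level, dosing rate must scale with clearance.
CL ratio = 1.30 / 4.23 = 0.3073
New interval (same dose) = 5.50 / 0.3073 = 17.90 h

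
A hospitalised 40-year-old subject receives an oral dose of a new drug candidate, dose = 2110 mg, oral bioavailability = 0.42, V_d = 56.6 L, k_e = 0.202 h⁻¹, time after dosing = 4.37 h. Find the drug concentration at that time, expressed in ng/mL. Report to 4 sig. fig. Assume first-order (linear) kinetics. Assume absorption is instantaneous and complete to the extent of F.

Amount reaching circulation = F × Dose = 0.42 × 2110 = 886.2 mg
C₀ = F·Dose / Vd = 886.2 / 56.6 = 15.66 mg/L
C = C₀ · e^(−k·t) = 15.66 × e^(−0.2020 × 4.37)
  = 15.66 × 0.4136 = 6.477 mg/L
Convert: 6.477 mg/L × 1000 = 6477 ng/mL

6477 ng/mL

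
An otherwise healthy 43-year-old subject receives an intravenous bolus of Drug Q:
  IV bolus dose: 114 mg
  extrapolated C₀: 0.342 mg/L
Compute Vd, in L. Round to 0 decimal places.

333 L

Vd = Dose / C₀ = 114.0 / 0.342 = 333.3 L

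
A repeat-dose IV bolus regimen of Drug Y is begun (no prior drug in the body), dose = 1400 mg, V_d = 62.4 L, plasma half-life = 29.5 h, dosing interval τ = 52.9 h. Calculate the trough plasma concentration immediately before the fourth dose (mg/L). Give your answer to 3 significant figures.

8.88 mg/L

C₀ per dose = Dose / Vd = 1400 / 62.4 = 22.44 mg/L
k = ln2 / t½ = 0.693147 / 29.5 = 0.02350 h⁻¹
Fraction remaining after one interval: r = e^(−kτ) = e^(−0.02350 × 52.9) = 0.2885
Before dose 4, 3 doses have been given (aged 1τ, 2τ, 3τ).
C_trough = C₀ × (r + r² + … + r^3) = C₀ × r(1−r^3)/(1−r)
        = 22.44 × 0.2885 × (1 − 0.02401) / (1 − 0.2885) = 8.881 mg/L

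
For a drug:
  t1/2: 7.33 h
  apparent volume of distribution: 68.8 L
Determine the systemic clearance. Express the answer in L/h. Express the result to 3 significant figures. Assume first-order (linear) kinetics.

k = ln2 / t½ = 0.693147 / 7.33 = 0.09456 h⁻¹
CL = k × Vd = 0.09456 × 68.8 = 6.506 L/h

6.51 L/h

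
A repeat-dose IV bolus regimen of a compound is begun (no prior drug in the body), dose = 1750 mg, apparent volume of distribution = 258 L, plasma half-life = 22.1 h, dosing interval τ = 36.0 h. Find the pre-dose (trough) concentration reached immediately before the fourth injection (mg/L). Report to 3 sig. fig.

3.13 mg/L

C₀ per dose = Dose / Vd = 1750 / 258 = 6.783 mg/L
k = ln2 / t½ = 0.693147 / 22.1 = 0.03136 h⁻¹
Fraction remaining after one interval: r = e^(−kτ) = e^(−0.03136 × 36.0) = 0.3234
Before dose 4, 3 doses have been given (aged 1τ, 2τ, 3τ).
C_trough = C₀ × (r + r² + … + r^3) = C₀ × r(1−r^3)/(1−r)
        = 6.783 × 0.3234 × (1 − 0.03382) / (1 − 0.3234) = 3.132 mg/L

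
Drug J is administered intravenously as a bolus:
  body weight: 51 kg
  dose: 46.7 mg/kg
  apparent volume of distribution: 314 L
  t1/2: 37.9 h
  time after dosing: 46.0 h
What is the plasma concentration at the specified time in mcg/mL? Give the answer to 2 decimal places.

3.27 mcg/mL

Total dose = 46.7 × 51 = 2382 mg
C₀ = Dose / Vd = 2382 / 314 = 7.586 mg/L
k = ln2 / t½ = 0.693147 / 37.9 = 0.01829 h⁻¹
C = C₀ · e^(−k·t) = 7.586 × e^(−0.01829 × 46.0)
  = 7.586 × 0.4311 = 3.270 mg/L
(3.270 mg/L = 3.270 mcg/mL)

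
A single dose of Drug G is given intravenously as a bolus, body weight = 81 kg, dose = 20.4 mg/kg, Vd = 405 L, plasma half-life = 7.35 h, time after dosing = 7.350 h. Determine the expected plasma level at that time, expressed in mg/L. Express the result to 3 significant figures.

Total dose = 20.4 × 81 = 1652 mg
C₀ = Dose / Vd = 1652 / 405 = 4.079 mg/L
k = ln2 / t½ = 0.693147 / 7.35 = 0.09431 h⁻¹
t / t½ = 7.350 / 7.35 = 1 half-lives
C = C₀ × (1/2)^1 = 4.079 × 0.5000 = 2.040 mg/L

2.04 mg/L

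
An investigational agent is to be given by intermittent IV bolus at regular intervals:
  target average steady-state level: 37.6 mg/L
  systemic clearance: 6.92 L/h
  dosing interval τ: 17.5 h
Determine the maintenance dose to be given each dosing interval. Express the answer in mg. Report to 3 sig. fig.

4550 mg

At steady state, Dose/τ = Css × CL.
Dose = Css × CL × τ = 37.6 × 6.920 × 17.5 = 4553 mg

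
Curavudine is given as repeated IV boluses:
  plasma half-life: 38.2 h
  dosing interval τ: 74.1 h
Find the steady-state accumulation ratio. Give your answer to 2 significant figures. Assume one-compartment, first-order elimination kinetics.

1.4

k = ln2 / t½ = 0.693147 / 38.2 = 0.01815 h⁻¹
e^(−kτ) = e^(−0.01815 × 74.1) = 0.2606
Accumulation ratio R = 1 / (1 − e^(−kτ)) = 1 / (1 − 0.2606) = 1.352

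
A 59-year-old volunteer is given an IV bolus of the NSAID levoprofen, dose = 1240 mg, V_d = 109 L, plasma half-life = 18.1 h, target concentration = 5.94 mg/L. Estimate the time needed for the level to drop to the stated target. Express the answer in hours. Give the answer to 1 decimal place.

C₀ = Dose / Vd = 1240 / 109 = 11.38 mg/L
k = ln2 / t½ = 0.693147 / 18.1 = 0.03830 h⁻¹
t = ln(C₀ / C) / k = ln(11.38 / 5.94) / 0.03830
  = ln(1.916) / 0.03830 = 0.6502 / 0.03830 = 16.98 h

17.0 h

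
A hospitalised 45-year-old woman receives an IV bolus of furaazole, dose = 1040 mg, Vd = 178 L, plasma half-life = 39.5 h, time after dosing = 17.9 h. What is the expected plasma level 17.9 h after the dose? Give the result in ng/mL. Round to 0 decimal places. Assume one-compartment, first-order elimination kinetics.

4268 ng/mL

C₀ = Dose / Vd = 1040 / 178 = 5.843 mg/L
k = ln2 / t½ = 0.693147 / 39.5 = 0.01755 h⁻¹
C = C₀ · e^(−k·t) = 5.843 × e^(−0.01755 × 17.9)
  = 5.843 × 0.7304 = 4.268 mg/L
Convert: 4.268 mg/L × 1000 = 4268 ng/mL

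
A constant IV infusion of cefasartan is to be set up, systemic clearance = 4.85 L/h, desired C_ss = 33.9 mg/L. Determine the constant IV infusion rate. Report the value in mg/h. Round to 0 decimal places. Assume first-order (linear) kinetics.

164 mg/h

At steady state, infusion rate R₀ = Css × CL = 33.9 × 4.850 = 164.4 mg/h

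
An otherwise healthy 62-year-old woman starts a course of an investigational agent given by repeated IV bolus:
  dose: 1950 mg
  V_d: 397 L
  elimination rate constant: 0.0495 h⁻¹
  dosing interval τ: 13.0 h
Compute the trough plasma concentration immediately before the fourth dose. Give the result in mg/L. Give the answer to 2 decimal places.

4.65 mg/L

C₀ per dose = Dose / Vd = 1950 / 397 = 4.912 mg/L
Fraction remaining after one interval: r = e^(−kτ) = e^(−0.04950 × 13.0) = 0.5255
Before dose 4, 3 doses have been given (aged 1τ, 2τ, 3τ).
C_trough = C₀ × (r + r² + … + r^3) = C₀ × r(1−r^3)/(1−r)
        = 4.912 × 0.5255 × (1 − 0.1451) / (1 − 0.5255) = 4.651 mg/L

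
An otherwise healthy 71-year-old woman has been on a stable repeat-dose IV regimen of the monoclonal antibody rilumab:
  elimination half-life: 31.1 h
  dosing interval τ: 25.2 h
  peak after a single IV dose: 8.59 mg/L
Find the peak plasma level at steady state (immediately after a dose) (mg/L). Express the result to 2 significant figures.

20 mg/L

k = ln2 / t½ = 0.693147 / 31.1 = 0.02229 h⁻¹
e^(−kτ) = e^(−0.02229 × 25.2) = 0.5702
Accumulation ratio R = 1 / (1 − e^(−kτ)) = 1 / (1 − 0.5702) = 2.327
Steady-state peak = C₀ × R = 8.59 × 2.327 = 19.99 mg/L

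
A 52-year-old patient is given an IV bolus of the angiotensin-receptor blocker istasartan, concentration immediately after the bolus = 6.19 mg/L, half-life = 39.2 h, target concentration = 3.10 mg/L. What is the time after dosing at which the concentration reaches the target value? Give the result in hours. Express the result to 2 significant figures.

39 h

k = ln2 / t½ = 0.693147 / 39.2 = 0.01768 h⁻¹
t = ln(C₀ / C) / k = ln(6.190 / 3.10) / 0.01768
  = ln(1.997) / 0.01768 = 0.6916 / 0.01768 = 39.12 h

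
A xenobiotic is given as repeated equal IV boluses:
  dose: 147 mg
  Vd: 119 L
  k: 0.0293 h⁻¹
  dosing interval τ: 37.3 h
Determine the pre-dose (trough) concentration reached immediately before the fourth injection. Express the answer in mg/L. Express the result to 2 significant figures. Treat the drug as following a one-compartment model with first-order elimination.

0.60 mg/L

C₀ per dose = Dose / Vd = 147 / 119 = 1.235 mg/L
Fraction remaining after one interval: r = e^(−kτ) = e^(−0.02930 × 37.3) = 0.3352
Before dose 4, 3 doses have been given (aged 1τ, 2τ, 3τ).
C_trough = C₀ × (r + r² + … + r^3) = C₀ × r(1−r^3)/(1−r)
        = 1.235 × 0.3352 × (1 − 0.03766) / (1 − 0.3352) = 0.5993 mg/L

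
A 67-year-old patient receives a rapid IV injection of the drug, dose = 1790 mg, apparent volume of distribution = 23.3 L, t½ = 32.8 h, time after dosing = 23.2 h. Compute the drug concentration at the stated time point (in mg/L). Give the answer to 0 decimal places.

C₀ = Dose / Vd = 1790 / 23.3 = 76.82 mg/L
k = ln2 / t½ = 0.693147 / 32.8 = 0.02113 h⁻¹
C = C₀ · e^(−k·t) = 76.82 × e^(−0.02113 × 23.2)
  = 76.82 × 0.6125 = 47.05 mg/L

47 mg/L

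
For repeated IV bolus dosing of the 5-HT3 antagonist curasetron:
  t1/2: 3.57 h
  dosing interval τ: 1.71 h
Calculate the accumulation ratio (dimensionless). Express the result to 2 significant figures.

3.5

k = ln2 / t½ = 0.693147 / 3.57 = 0.1942 h⁻¹
e^(−kτ) = e^(−0.1942 × 1.71) = 0.7174
Accumulation ratio R = 1 / (1 − e^(−kτ)) = 1 / (1 − 0.7174) = 3.539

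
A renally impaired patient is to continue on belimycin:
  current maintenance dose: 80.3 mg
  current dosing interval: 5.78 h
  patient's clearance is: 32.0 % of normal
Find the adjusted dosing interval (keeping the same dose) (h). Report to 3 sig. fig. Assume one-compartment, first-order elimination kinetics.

18.1 h

To keep the same average steady-state level, dosing rate must scale with clearance.
CL ratio = 32.0 / 100 = 0.3200
New interval (same dose) = 5.78 / 0.3200 = 18.06 h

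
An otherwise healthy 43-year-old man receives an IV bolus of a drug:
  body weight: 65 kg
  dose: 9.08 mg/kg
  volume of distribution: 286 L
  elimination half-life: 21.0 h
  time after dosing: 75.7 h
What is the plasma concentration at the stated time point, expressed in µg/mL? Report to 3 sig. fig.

Total dose = 9.08 × 65 = 590.2 mg
C₀ = Dose / Vd = 590.2 / 286 = 2.064 mg/L
k = ln2 / t½ = 0.693147 / 21.0 = 0.03301 h⁻¹
C = C₀ · e^(−k·t) = 2.064 × e^(−0.03301 × 75.7)
  = 2.064 × 0.08218 = 0.1696 mg/L
(0.1696 mg/L = 0.1696 µg/mL)

0.170 µg/mL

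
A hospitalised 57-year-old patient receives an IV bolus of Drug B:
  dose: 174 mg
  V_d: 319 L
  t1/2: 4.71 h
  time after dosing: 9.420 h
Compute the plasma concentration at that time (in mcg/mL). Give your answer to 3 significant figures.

C₀ = Dose / Vd = 174.0 / 319 = 0.5455 mg/L
k = ln2 / t½ = 0.693147 / 4.71 = 0.1472 h⁻¹
t / t½ = 9.420 / 4.71 = 2 half-lives
C = C₀ × (1/2)^2 = 0.5455 × 0.2500 = 0.1364 mg/L
(0.1364 mg/L = 0.1364 mcg/mL)

0.136 mcg/mL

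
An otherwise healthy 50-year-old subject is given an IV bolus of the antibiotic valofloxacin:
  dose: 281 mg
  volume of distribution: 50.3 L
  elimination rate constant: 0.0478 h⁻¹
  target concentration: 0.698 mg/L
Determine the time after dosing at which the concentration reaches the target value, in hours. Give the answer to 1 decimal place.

43.5 h

C₀ = Dose / Vd = 281.0 / 50.3 = 5.586 mg/L
t = ln(C₀ / C) / k = ln(5.586 / 0.698) / 0.04780
  = ln(8.003) / 0.04780 = 2.080 / 0.04780 = 43.51 h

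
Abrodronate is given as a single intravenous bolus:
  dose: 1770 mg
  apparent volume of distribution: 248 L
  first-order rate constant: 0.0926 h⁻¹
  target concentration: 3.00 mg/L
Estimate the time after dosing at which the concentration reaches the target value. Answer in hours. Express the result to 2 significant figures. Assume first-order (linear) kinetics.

9.4 h

C₀ = Dose / Vd = 1770 / 248 = 7.137 mg/L
t = ln(C₀ / C) / k = ln(7.137 / 3.00) / 0.09260
  = ln(2.379) / 0.09260 = 0.8667 / 0.09260 = 9.360 h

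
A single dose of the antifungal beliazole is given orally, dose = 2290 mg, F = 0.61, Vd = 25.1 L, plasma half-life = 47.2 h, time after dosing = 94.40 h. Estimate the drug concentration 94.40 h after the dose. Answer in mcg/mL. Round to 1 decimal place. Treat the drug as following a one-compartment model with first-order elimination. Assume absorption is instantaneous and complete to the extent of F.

Amount reaching circulation = F × Dose = 0.61 × 2290 = 1397 mg
C₀ = F·Dose / Vd = 1397 / 25.1 = 55.66 mg/L
k = ln2 / t½ = 0.693147 / 47.2 = 0.01469 h⁻¹
t / t½ = 94.40 / 47.2 = 2 half-lives
C = C₀ × (1/2)^2 = 55.66 × 0.2500 = 13.92 mg/L
(13.92 mg/L = 13.92 mcg/mL)

13.9 mcg/mL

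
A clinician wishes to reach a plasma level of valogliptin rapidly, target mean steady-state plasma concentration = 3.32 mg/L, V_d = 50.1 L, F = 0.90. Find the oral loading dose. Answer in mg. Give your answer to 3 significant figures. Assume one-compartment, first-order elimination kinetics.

185 mg

LD = Css × Vd / F = 3.32 × 50.1 / 0.90 = 184.8 mg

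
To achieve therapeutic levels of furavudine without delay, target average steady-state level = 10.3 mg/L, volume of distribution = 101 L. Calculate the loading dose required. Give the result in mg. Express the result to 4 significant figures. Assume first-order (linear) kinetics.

LD = Css × Vd = 10.3 × 101 = 1040 mg

1040 mg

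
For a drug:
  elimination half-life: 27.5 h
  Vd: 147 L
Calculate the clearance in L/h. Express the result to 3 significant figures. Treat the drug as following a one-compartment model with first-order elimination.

3.71 L/h

k = ln2 / t½ = 0.693147 / 27.5 = 0.02521 h⁻¹
CL = k × Vd = 0.02521 × 147 = 3.706 L/h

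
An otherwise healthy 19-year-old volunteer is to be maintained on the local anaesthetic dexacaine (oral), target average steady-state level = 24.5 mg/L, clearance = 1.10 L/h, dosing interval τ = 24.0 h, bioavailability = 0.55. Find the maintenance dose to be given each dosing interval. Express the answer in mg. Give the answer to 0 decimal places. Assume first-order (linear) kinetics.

At steady state, F × (Dose/τ) = Css × CL.
Dose = Css × CL × τ / F = 24.5 × 1.100 × 24.0 / 0.55 = 1176 mg

1176 mg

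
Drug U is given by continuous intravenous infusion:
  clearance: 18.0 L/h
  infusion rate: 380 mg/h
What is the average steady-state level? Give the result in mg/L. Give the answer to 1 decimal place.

21.1 mg/L

At steady state Css = R₀ / CL = 380 / 18.00 = 21.11 mg/L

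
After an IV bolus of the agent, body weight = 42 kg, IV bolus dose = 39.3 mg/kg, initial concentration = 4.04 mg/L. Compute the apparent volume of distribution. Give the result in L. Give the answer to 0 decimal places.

Dose = 39.3 × 42 = 1651 mg
Vd = Dose / C₀ = 1651 / 4.04 = 408.7 L

409 L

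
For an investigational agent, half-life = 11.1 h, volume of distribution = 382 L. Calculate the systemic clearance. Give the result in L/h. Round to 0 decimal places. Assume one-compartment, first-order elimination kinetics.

k = ln2 / t½ = 0.693147 / 11.1 = 0.06245 h⁻¹
CL = k × Vd = 0.06245 × 382 = 23.86 L/h

24 L/h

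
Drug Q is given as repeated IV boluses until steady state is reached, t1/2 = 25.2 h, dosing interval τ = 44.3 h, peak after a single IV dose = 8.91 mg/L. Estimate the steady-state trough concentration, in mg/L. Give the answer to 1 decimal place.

3.7 mg/L

k = ln2 / t½ = 0.693147 / 25.2 = 0.02751 h⁻¹
e^(−kτ) = e^(−0.02751 × 44.3) = 0.2956
Accumulation ratio R = 1 / (1 − e^(−kτ)) = 1 / (1 − 0.2956) = 1.420
Steady-state trough = C₀ × R × e^(−kτ) = 8.91 × 1.420 × 0.2956 = 3.740 mg/L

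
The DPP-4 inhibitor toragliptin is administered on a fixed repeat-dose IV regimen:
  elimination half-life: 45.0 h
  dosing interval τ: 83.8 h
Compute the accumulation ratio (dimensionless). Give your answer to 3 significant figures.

1.38

k = ln2 / t½ = 0.693147 / 45.0 = 0.01540 h⁻¹
e^(−kτ) = e^(−0.01540 × 83.8) = 0.2751
Accumulation ratio R = 1 / (1 − e^(−kτ)) = 1 / (1 − 0.2751) = 1.380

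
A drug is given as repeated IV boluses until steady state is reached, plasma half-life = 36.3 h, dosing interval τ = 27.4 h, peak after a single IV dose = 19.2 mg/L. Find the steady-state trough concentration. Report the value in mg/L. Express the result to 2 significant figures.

k = ln2 / t½ = 0.693147 / 36.3 = 0.01909 h⁻¹
e^(−kτ) = e^(−0.01909 × 27.4) = 0.5927
Accumulation ratio R = 1 / (1 − e^(−kτ)) = 1 / (1 − 0.5927) = 2.455
Steady-state trough = C₀ × R × e^(−kτ) = 19.2 × 2.455 × 0.5927 = 27.94 mg/L

28 mg/L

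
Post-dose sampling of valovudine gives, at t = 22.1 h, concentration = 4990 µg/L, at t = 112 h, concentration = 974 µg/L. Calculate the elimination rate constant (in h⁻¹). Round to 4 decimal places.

0.0182 h⁻¹

k = ln(C₁/C₂) / (t₂ − t₁) = ln(4990/974) / (112 − 22.1)
  = 1.634 / 89.90 = 0.01818 h⁻¹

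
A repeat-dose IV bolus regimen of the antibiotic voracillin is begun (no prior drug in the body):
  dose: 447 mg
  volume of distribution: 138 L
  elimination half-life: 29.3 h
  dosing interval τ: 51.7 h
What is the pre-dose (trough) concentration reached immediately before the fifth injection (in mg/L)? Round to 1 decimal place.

1.3 mg/L

C₀ per dose = Dose / Vd = 447 / 138 = 3.239 mg/L
k = ln2 / t½ = 0.693147 / 29.3 = 0.02366 h⁻¹
Fraction remaining after one interval: r = e^(−kτ) = e^(−0.02366 × 51.7) = 0.2943
Before dose 5, 4 doses have been given (aged 1τ, 2τ, 3τ, 4τ).
C_trough = C₀ × (r + r² + … + r^4) = C₀ × r(1−r^4)/(1−r)
        = 3.239 × 0.2943 × (1 − 0.007502) / (1 − 0.2943) = 1.341 mg/L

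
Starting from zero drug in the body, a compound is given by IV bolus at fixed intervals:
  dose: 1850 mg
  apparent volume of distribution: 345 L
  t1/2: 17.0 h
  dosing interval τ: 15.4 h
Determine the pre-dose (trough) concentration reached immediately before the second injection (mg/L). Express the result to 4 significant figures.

2.862 mg/L

C₀ per dose = Dose / Vd = 1850 / 345 = 5.362 mg/L
k = ln2 / t½ = 0.693147 / 17.0 = 0.04077 h⁻¹
Fraction remaining after one interval: r = e^(−kτ) = e^(−0.04077 × 15.4) = 0.5337
Before dose 2, 1 dose has been given (aged 1τ).
C_trough = C₀ × r = 5.362 × 0.5337 = 2.862 mg/L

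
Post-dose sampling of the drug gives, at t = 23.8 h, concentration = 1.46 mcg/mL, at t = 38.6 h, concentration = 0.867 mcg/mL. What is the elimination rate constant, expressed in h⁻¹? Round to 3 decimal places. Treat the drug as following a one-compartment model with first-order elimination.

k = ln(C₁/C₂) / (t₂ − t₁) = ln(1.46/0.867) / (38.6 − 23.8)
  = 0.5212 / 14.80 = 0.03522 h⁻¹

0.035 h⁻¹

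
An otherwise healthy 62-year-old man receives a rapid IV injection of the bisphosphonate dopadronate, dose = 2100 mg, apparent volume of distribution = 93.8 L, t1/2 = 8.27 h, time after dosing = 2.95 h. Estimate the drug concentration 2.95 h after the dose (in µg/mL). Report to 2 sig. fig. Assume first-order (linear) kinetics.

17 µg/mL

C₀ = Dose / Vd = 2100 / 93.8 = 22.39 mg/L
k = ln2 / t½ = 0.693147 / 8.27 = 0.08381 h⁻¹
C = C₀ · e^(−k·t) = 22.39 × e^(−0.08381 × 2.95)
  = 22.39 × 0.7810 = 17.49 mg/L
(17.49 mg/L = 17.49 µg/mL)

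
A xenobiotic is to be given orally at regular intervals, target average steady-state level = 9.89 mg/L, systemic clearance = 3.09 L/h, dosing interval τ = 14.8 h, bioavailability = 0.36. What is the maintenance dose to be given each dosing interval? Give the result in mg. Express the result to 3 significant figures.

1260 mg

At steady state, F × (Dose/τ) = Css × CL.
Dose = Css × CL × τ / F = 9.89 × 3.090 × 14.8 / 0.36 = 1256 mg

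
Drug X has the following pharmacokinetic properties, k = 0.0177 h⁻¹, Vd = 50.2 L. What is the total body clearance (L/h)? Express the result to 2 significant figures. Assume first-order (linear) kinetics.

0.89 L/h

CL = k × Vd = 0.0177 × 50.2 = 0.8885 L/h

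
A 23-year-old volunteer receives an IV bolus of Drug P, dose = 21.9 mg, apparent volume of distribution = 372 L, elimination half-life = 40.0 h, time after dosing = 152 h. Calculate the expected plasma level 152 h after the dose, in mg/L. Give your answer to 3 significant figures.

C₀ = Dose / Vd = 21.90 / 372 = 0.05887 mg/L
k = ln2 / t½ = 0.693147 / 40.0 = 0.01733 h⁻¹
C = C₀ · e^(−k·t) = 0.05887 × e^(−0.01733 × 152)
  = 0.05887 × 0.07178 = 0.004226 mg/L

0.00423 mg/L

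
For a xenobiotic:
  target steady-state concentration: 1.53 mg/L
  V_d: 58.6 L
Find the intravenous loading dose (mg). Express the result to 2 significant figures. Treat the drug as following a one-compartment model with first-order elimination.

90 mg

LD = Css × Vd = 1.53 × 58.6 = 89.66 mg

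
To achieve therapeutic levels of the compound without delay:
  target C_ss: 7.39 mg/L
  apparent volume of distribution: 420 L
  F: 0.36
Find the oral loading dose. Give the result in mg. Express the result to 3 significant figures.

8620 mg

LD = Css × Vd / F = 7.39 × 420 / 0.36 = 8622 mg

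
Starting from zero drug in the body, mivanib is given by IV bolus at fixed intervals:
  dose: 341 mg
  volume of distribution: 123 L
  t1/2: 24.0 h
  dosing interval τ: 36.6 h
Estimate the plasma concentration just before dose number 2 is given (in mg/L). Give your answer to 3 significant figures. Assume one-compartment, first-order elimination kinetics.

C₀ per dose = Dose / Vd = 341 / 123 = 2.772 mg/L
k = ln2 / t½ = 0.693147 / 24.0 = 0.02888 h⁻¹
Fraction remaining after one interval: r = e^(−kτ) = e^(−0.02888 × 36.6) = 0.3475
Before dose 2, 1 dose has been given (aged 1τ).
C_trough = C₀ × r = 2.772 × 0.3475 = 0.9633 mg/L

0.963 mg/L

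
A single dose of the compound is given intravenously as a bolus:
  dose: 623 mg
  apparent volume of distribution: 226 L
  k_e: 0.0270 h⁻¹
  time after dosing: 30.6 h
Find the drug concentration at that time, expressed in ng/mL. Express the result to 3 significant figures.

C₀ = Dose / Vd = 623.0 / 226 = 2.757 mg/L
C = C₀ · e^(−k·t) = 2.757 × e^(−0.02700 × 30.6)
  = 2.757 × 0.4377 = 1.207 mg/L
Convert: 1.207 mg/L × 1000 = 1207 ng/mL

1210 ng/mL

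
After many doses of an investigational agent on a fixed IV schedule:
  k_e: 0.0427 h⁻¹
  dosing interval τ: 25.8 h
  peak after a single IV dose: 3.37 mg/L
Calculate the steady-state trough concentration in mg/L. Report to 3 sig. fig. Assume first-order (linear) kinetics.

1.68 mg/L

e^(−kτ) = e^(−0.04270 × 25.8) = 0.3323
Accumulation ratio R = 1 / (1 − e^(−kτ)) = 1 / (1 − 0.3323) = 1.498
Steady-state trough = C₀ × R × e^(−kτ) = 3.37 × 1.498 × 0.3323 = 1.678 mg/L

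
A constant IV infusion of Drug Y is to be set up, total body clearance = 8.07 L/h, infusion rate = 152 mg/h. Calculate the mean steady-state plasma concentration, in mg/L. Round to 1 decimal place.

At steady state Css = R₀ / CL = 152 / 8.070 = 18.84 mg/L

18.8 mg/L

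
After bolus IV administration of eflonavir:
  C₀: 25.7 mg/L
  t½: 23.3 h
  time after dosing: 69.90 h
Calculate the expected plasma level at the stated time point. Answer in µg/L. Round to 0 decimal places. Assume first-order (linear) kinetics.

3213 µg/L

k = ln2 / t½ = 0.693147 / 23.3 = 0.02975 h⁻¹
t / t½ = 69.90 / 23.3 = 3 half-lives
C = C₀ × (1/2)^3 = 25.70 × 0.1250 = 3.213 mg/L
Convert: 3.213 mg/L × 1000 = 3213 µg/L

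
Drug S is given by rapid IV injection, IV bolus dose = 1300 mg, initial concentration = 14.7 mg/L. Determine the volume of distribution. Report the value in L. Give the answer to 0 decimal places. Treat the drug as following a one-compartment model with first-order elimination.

Vd = Dose / C₀ = 1300 / 14.7 = 88.44 L

88 L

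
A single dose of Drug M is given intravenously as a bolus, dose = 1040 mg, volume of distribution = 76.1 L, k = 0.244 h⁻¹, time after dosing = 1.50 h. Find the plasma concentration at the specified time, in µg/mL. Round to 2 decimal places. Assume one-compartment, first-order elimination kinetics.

9.48 µg/mL

C₀ = Dose / Vd = 1040 / 76.1 = 13.67 mg/L
C = C₀ · e^(−k·t) = 13.67 × e^(−0.2440 × 1.50)
  = 13.67 × 0.6935 = 9.480 mg/L
(9.480 mg/L = 9.480 µg/mL)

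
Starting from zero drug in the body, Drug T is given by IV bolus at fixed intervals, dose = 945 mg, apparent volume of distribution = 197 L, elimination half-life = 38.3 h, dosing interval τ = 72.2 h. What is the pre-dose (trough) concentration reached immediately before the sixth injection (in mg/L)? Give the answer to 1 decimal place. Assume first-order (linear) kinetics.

C₀ per dose = Dose / Vd = 945 / 197 = 4.797 mg/L
k = ln2 / t½ = 0.693147 / 38.3 = 0.01810 h⁻¹
Fraction remaining after one interval: r = e^(−kτ) = e^(−0.01810 × 72.2) = 0.2707
Before dose 6, 5 doses have been given (aged 1τ, 2τ, 3τ, 4τ, 5τ).
C_trough = C₀ × (r + r² + … + r^5) = C₀ × r(1−r^5)/(1−r)
        = 4.797 × 0.2707 × (1 − 0.001454) / (1 − 0.2707) = 1.778 mg/L

1.8 mg/L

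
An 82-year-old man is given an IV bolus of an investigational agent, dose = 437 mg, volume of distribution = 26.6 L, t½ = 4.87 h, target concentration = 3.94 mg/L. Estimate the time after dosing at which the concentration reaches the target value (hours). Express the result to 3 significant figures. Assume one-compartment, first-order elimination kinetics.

C₀ = Dose / Vd = 437.0 / 26.6 = 16.43 mg/L
k = ln2 / t½ = 0.693147 / 4.87 = 0.1423 h⁻¹
t = ln(C₀ / C) / k = ln(16.43 / 3.94) / 0.1423
  = ln(4.170) / 0.1423 = 1.428 / 0.1423 = 10.04 h

10.0 h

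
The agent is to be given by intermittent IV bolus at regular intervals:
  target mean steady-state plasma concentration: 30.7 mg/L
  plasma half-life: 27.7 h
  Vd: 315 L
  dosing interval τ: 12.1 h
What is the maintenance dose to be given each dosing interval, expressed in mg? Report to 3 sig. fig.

2930 mg

k = ln2 / t½ = 0.693147 / 27.7 = 0.02502 h⁻¹
CL = k × Vd = 0.02502 × 315 = 7.881 L/h
At steady state, Dose/τ = Css × CL.
Dose = Css × CL × τ = 30.7 × 7.881 × 12.1 = 2928 mg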